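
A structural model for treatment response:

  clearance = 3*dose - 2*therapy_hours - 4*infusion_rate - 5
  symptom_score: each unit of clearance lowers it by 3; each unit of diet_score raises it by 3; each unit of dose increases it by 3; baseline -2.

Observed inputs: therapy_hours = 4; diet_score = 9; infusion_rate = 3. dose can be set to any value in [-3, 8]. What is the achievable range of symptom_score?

Substituting into the clearance equation gives clearance = 3*dose - 25.
symptom_score becomes -6*dose + 100.
Linear in dose, so extremes are at the endpoints: dose = -3 gives symptom_score = 118; dose = 8 gives symptom_score = 52.

52 to 118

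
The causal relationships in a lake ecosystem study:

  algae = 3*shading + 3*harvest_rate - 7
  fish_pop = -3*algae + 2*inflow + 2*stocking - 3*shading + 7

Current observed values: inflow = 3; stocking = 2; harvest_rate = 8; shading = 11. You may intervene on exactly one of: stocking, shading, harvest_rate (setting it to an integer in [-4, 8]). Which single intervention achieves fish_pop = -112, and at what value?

Intervening on stocking: fish_pop = 2*stocking - 170. Reaching -112 requires stocking = 29, outside [-4, 8].
Intervening on shading: fish_pop = -12*shading - 34. Reaching -112 requires shading = 13/2, not an integer.
Intervening on harvest_rate: with other inputs at their observed values, fish_pop = -9*harvest_rate - 94. Solving for -112 gives harvest_rate = 2, within [-4, 8].

set harvest_rate = 2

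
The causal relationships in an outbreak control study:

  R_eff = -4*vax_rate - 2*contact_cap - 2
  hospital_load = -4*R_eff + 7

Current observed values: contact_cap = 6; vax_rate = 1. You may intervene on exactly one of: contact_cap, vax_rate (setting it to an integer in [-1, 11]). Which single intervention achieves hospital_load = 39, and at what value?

Intervening on contact_cap: with other inputs at their observed values, hospital_load = 8*contact_cap + 31. Solving for 39 gives contact_cap = 1, within [-1, 11].
Intervening on vax_rate: hospital_load = 16*vax_rate + 63. Reaching 39 requires vax_rate = -3/2, not an integer.

set contact_cap = 1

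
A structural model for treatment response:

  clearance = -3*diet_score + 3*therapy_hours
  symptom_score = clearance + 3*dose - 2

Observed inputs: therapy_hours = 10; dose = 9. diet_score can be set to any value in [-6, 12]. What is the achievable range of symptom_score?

Substituting into the clearance equation gives clearance = -3*diet_score + 30.
Substituting into the symptom_score equation gives symptom_score = -3*diet_score + 55.
Linear in diet_score, so extremes are at the endpoints: diet_score = -6 gives symptom_score = 73; diet_score = 12 gives symptom_score = 19.

19 to 73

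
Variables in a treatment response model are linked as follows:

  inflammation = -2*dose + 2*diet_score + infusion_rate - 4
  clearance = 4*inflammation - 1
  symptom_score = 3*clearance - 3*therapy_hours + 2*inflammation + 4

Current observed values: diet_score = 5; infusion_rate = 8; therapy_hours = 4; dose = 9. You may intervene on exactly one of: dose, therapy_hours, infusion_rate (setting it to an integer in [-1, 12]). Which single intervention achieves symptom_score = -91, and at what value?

set therapy_hours = 12

Intervening on dose: symptom_score = -28*dose + 185. Reaching -91 requires dose = 69/7, not an integer.
Intervening on therapy_hours: with other inputs at their observed values, symptom_score = -3*therapy_hours - 55. Solving for -91 gives therapy_hours = 12, within [-1, 12].
Intervening on infusion_rate: symptom_score = 14*infusion_rate - 179. Reaching -91 requires infusion_rate = 44/7, not an integer.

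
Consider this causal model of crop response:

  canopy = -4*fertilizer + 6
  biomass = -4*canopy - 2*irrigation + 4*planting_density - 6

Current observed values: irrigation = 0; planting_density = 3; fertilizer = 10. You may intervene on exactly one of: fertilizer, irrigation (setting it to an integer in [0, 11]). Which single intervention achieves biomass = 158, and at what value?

set fertilizer = 11

Intervening on fertilizer: with other inputs at their observed values, biomass = 16*fertilizer - 18. Solving for 158 gives fertilizer = 11, within [0, 11].
Intervening on irrigation: biomass = -2*irrigation + 142. Reaching 158 requires irrigation = -8, outside [0, 11].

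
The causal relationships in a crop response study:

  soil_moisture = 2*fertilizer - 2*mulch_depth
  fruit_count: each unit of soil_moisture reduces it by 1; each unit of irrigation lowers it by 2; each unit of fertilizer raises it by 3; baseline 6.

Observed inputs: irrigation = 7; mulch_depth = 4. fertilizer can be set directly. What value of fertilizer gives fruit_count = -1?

fertilizer = -1

Substituting into the soil_moisture equation gives soil_moisture = 2*fertilizer - 8.
Substituting into the fruit_count equation gives fruit_count = fertilizer.
Solve fertilizer = -1: fertilizer = -1 / 1 = -1.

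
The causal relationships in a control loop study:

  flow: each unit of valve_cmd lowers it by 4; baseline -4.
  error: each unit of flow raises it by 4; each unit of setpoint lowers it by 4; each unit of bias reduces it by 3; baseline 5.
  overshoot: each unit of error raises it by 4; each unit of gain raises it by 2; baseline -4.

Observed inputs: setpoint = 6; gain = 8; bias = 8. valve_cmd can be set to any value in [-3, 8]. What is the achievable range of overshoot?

-736 to -32

Substituting into the error equation gives error = -16*valve_cmd - 59.
Substituting into the overshoot equation gives overshoot = -64*valve_cmd - 224.
Linear in valve_cmd, so extremes are at the endpoints: valve_cmd = -3 gives overshoot = -32; valve_cmd = 8 gives overshoot = -736.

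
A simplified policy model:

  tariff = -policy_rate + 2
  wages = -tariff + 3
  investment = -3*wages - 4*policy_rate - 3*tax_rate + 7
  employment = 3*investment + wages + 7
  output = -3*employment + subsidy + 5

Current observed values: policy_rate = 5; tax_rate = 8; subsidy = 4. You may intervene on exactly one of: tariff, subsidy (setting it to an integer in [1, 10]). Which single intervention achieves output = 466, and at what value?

Intervening on tariff: output = -24*tariff + 393. Reaching 466 requires tariff = -73/24, not an integer.
Intervening on subsidy: with other inputs at their observed values, output = subsidy + 461. Solving for 466 gives subsidy = 5, within [1, 10].

set subsidy = 5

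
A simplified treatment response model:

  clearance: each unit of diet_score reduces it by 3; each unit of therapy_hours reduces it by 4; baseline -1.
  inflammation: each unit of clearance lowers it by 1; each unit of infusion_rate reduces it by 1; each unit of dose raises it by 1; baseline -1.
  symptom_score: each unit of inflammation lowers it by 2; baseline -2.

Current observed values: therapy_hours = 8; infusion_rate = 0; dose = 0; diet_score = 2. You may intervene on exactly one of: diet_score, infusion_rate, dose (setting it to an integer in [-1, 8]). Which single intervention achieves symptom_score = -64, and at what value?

set infusion_rate = 7

Intervening on diet_score: symptom_score = -6*diet_score - 66. Reaching -64 requires diet_score = -1/3, not an integer.
Intervening on infusion_rate: with other inputs at their observed values, symptom_score = 2*infusion_rate - 78. Solving for -64 gives infusion_rate = 7, within [-1, 8].
Intervening on dose: symptom_score = -2*dose - 78. Reaching -64 requires dose = -7, outside [-1, 8].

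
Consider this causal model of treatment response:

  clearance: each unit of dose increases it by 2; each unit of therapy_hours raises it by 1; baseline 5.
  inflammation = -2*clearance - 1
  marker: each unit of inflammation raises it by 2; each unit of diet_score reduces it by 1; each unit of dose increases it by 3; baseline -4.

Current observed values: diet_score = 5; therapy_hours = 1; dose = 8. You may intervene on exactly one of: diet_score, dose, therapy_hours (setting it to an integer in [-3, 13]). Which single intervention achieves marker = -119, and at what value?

set therapy_hours = 12

Intervening on diet_score: marker = -diet_score - 70. Reaching -119 requires diet_score = 49, outside [-3, 13].
Intervening on dose: marker = -5*dose - 35. Reaching -119 requires dose = 84/5, not an integer.
Intervening on therapy_hours: with other inputs at their observed values, marker = -4*therapy_hours - 71. Solving for -119 gives therapy_hours = 12, within [-3, 13].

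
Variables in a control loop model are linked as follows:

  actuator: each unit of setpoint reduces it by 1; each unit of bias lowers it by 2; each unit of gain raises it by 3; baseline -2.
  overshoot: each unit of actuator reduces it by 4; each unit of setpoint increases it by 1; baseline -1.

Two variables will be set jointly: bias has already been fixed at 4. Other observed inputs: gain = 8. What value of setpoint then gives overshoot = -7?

setpoint = 10

With bias held at 4:
Substituting into the actuator equation gives actuator = -setpoint + 14.
Substituting into the overshoot equation gives overshoot = 5*setpoint - 57.
Solve 5*setpoint - 57 = -7: setpoint = (-7 + 57) / 5 = 10.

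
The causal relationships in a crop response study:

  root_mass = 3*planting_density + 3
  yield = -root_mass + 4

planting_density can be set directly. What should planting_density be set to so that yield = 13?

Substituting into the yield equation gives yield = -3*planting_density + 1.
Solve -3*planting_density + 1 = 13: planting_density = (13 - 1) / -3 = -4.

planting_density = -4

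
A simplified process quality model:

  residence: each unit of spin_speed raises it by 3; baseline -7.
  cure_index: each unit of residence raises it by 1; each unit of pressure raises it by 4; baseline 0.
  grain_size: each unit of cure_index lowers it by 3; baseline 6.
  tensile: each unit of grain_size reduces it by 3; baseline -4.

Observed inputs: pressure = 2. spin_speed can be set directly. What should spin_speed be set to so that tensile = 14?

spin_speed = 1

Substituting into the cure_index equation gives cure_index = 3*spin_speed + 1.
So grain_size = -9*spin_speed + 3.
Substituting into the tensile equation gives tensile = 27*spin_speed - 13.
Solve 27*spin_speed - 13 = 14: spin_speed = (14 + 13) / 27 = 1.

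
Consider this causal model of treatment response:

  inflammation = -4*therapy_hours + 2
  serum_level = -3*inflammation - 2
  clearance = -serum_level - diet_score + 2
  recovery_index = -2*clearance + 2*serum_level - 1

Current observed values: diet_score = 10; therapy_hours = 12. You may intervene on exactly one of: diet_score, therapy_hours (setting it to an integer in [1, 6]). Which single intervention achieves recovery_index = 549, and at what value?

Intervening on diet_score: with other inputs at their observed values, recovery_index = 2*diet_score + 539. Solving for 549 gives diet_score = 5, within [1, 6].
Intervening on therapy_hours: recovery_index = 48*therapy_hours - 17. Reaching 549 requires therapy_hours = 283/24, not an integer.

set diet_score = 5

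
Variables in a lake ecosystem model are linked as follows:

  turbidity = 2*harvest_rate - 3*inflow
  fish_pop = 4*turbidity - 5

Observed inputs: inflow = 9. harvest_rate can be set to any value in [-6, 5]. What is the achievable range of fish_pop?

-161 to -73

Substituting into the turbidity equation gives turbidity = 2*harvest_rate - 27.
Substituting into the fish_pop equation gives fish_pop = 8*harvest_rate - 113.
Linear in harvest_rate, so extremes are at the endpoints: harvest_rate = -6 gives fish_pop = -161; harvest_rate = 5 gives fish_pop = -73.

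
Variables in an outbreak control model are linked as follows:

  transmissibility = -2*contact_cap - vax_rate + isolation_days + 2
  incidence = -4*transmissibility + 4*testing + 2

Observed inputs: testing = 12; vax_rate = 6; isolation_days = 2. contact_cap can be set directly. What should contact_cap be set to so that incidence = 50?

contact_cap = -1

Substituting into the transmissibility equation gives transmissibility = -2*contact_cap - 2.
So incidence = 8*contact_cap + 58.
Solve 8*contact_cap + 58 = 50: contact_cap = (50 - 58) / 8 = -1.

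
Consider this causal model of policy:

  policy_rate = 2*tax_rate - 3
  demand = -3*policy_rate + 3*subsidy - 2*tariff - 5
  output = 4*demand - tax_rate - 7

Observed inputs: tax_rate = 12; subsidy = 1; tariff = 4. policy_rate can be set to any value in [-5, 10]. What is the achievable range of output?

-179 to 1

Intervening on policy_rate fixes its value directly, overriding its dependence on tax_rate.
Substituting into the demand equation gives demand = -3*policy_rate - 10.
This gives output = -12*policy_rate - 59.
Linear in policy_rate, so extremes are at the endpoints: policy_rate = -5 gives output = 1; policy_rate = 10 gives output = -179.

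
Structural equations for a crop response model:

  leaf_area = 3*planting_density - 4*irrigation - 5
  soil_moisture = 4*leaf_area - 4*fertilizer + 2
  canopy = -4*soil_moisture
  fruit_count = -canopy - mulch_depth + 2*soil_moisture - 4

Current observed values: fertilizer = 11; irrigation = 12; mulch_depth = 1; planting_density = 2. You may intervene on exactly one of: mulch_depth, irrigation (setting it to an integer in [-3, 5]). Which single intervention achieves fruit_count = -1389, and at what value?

set mulch_depth = 5

Intervening on mulch_depth: with other inputs at their observed values, fruit_count = -mulch_depth - 1384. Solving for -1389 gives mulch_depth = 5, within [-3, 5].
Intervening on irrigation: fruit_count = -96*irrigation - 233. Reaching -1389 requires irrigation = 289/24, not an integer.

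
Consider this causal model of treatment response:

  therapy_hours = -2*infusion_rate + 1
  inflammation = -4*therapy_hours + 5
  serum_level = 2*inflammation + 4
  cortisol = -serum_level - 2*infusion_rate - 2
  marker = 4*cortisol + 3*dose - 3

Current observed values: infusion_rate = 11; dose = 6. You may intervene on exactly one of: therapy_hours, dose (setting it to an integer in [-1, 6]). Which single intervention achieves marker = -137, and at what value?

set therapy_hours = 0

Intervening on therapy_hours: with other inputs at their observed values, marker = 32*therapy_hours - 137. Solving for -137 gives therapy_hours = 0, within [-1, 6].
Intervening on dose: marker = 3*dose - 827. Reaching -137 requires dose = 230, outside [-1, 6].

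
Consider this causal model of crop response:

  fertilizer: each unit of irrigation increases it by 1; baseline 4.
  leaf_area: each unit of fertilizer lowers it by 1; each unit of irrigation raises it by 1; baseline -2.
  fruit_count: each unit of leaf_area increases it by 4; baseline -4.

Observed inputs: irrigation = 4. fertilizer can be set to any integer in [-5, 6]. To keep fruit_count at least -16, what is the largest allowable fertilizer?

fertilizer = 5

Intervening on fertilizer fixes its value directly, overriding its dependence on irrigation.
Substituting into the leaf_area equation gives leaf_area = -fertilizer + 2.
fruit_count becomes -4*fertilizer + 4.
Require -4*fertilizer + 4 ≥ -16, so fertilizer ≤ 5.
The largest integer in [-5, 6] satisfying this is 5.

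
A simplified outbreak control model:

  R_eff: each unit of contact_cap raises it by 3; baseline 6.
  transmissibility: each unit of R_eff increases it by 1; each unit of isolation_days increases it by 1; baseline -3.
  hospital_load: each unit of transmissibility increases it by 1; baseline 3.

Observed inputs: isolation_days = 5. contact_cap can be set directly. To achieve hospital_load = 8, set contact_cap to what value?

contact_cap = -1

Substituting into the transmissibility equation gives transmissibility = 3*contact_cap + 8.
This gives hospital_load = 3*contact_cap + 11.
Solve 3*contact_cap + 11 = 8: contact_cap = (8 - 11) / 3 = -1.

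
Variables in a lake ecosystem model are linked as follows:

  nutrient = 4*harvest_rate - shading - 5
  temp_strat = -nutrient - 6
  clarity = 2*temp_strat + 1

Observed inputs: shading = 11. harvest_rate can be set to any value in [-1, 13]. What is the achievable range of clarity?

-83 to 29

Substituting into the nutrient equation gives nutrient = 4*harvest_rate - 16.
This gives temp_strat = -4*harvest_rate + 10.
So clarity = -8*harvest_rate + 21.
Linear in harvest_rate, so extremes are at the endpoints: harvest_rate = -1 gives clarity = 29; harvest_rate = 13 gives clarity = -83.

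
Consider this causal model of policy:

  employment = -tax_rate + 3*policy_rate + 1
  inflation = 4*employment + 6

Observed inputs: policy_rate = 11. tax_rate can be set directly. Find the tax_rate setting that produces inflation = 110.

tax_rate = 8

Substituting into the employment equation gives employment = -tax_rate + 34.
Substituting into the inflation equation gives inflation = -4*tax_rate + 142.
Solve -4*tax_rate + 142 = 110: tax_rate = (110 - 142) / -4 = 8.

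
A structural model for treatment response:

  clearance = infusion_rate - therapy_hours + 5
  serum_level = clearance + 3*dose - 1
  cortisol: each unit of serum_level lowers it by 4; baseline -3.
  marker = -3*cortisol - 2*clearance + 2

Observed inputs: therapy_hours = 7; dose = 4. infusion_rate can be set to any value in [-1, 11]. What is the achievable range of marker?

113 to 233

Substituting into the clearance equation gives clearance = infusion_rate - 2.
serum_level becomes infusion_rate + 9.
Substituting into the cortisol equation gives cortisol = -4*infusion_rate - 39.
Substituting into the marker equation gives marker = 10*infusion_rate + 123.
Linear in infusion_rate, so extremes are at the endpoints: infusion_rate = -1 gives marker = 113; infusion_rate = 11 gives marker = 233.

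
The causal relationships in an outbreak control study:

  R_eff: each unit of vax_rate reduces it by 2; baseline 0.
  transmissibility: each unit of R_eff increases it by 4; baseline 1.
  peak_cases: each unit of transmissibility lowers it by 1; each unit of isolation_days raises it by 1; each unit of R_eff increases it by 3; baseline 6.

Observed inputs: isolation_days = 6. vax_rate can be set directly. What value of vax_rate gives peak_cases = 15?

vax_rate = 2

Substituting into the transmissibility equation gives transmissibility = -8*vax_rate + 1.
peak_cases becomes 2*vax_rate + 11.
Solve 2*vax_rate + 11 = 15: vax_rate = (15 - 11) / 2 = 2.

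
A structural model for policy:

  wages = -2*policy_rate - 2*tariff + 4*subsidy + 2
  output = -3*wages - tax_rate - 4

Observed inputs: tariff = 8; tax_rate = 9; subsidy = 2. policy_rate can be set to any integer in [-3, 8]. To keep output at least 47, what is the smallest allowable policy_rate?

policy_rate = 7

Substituting into the wages equation gives wages = -2*policy_rate - 6.
Substituting into the output equation gives output = 6*policy_rate + 5.
Require 6*policy_rate + 5 ≥ 47, so policy_rate ≥ 7.
The smallest integer in [-3, 8] satisfying this is 7.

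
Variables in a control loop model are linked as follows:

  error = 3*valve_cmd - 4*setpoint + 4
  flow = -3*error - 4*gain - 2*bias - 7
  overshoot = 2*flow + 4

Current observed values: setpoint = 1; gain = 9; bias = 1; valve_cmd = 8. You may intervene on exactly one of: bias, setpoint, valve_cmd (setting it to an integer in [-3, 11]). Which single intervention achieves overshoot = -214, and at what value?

set bias = -3

Intervening on bias: with other inputs at their observed values, overshoot = -4*bias - 226. Solving for -214 gives bias = -3, within [-3, 11].
Intervening on setpoint: overshoot = 24*setpoint - 254. Reaching -214 requires setpoint = 5/3, not an integer.
Intervening on valve_cmd: overshoot = -18*valve_cmd - 86. Reaching -214 requires valve_cmd = 64/9, not an integer.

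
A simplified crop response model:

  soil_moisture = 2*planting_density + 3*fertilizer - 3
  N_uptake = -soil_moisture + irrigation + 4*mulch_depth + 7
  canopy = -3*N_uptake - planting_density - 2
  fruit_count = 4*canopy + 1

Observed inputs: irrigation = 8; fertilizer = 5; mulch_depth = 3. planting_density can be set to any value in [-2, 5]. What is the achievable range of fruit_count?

-227 to -87

Substituting into the soil_moisture equation gives soil_moisture = 2*planting_density + 12.
N_uptake becomes -2*planting_density + 15.
canopy becomes 5*planting_density - 47.
fruit_count becomes 20*planting_density - 187.
Linear in planting_density, so extremes are at the endpoints: planting_density = -2 gives fruit_count = -227; planting_density = 5 gives fruit_count = -87.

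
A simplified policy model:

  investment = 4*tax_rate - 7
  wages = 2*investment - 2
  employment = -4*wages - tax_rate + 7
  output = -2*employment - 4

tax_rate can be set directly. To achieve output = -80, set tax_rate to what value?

Substituting into the wages equation gives wages = 8*tax_rate - 16.
Substituting into the employment equation gives employment = -33*tax_rate + 71.
So output = 66*tax_rate - 146.
Solve 66*tax_rate - 146 = -80: tax_rate = (-80 + 146) / 66 = 1.

tax_rate = 1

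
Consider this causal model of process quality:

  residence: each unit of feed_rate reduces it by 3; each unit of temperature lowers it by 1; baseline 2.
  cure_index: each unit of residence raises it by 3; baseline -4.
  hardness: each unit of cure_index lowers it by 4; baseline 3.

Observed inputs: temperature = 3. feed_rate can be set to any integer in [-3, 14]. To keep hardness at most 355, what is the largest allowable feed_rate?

feed_rate = 9

Substituting into the residence equation gives residence = -3*feed_rate - 1.
So cure_index = -9*feed_rate - 7.
Substituting into the hardness equation gives hardness = 36*feed_rate + 31.
Require 36*feed_rate + 31 ≤ 355, so feed_rate ≤ 9.
The largest integer in [-3, 14] satisfying this is 9.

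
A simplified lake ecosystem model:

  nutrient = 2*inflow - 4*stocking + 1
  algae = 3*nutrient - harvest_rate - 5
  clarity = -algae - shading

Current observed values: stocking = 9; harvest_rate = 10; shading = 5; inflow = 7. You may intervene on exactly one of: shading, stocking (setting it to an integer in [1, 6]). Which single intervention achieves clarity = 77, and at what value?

set shading = 1

Intervening on shading: with other inputs at their observed values, clarity = -shading + 78. Solving for 77 gives shading = 1, within [1, 6].
Intervening on stocking: clarity = 12*stocking - 35. Reaching 77 requires stocking = 28/3, not an integer.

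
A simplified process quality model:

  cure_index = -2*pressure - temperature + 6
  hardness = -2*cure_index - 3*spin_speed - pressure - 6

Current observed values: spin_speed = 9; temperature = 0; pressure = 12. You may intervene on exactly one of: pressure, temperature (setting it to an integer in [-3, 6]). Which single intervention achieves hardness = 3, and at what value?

Intervening on pressure: hardness = 3*pressure - 45. Reaching 3 requires pressure = 16, outside [-3, 6].
Intervening on temperature: with other inputs at their observed values, hardness = 2*temperature - 9. Solving for 3 gives temperature = 6, within [-3, 6].

set temperature = 6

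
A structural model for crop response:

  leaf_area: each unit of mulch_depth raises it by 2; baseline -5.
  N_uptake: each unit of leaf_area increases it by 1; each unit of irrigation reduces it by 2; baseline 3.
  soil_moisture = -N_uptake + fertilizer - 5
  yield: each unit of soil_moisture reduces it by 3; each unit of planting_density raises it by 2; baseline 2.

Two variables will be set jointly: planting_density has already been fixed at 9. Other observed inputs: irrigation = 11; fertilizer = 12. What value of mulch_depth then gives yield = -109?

mulch_depth = -6

With planting_density held at 9:
Substituting into the N_uptake equation gives N_uptake = 2*mulch_depth - 24.
So soil_moisture = -2*mulch_depth + 31.
So yield = 6*mulch_depth - 73.
Solve 6*mulch_depth - 73 = -109: mulch_depth = (-109 + 73) / 6 = -6.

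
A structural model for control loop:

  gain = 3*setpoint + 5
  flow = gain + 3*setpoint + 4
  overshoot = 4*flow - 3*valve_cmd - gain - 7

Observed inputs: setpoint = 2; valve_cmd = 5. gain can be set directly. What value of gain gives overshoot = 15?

gain = -1

Intervening on gain fixes its value directly, overriding its dependence on setpoint.
Substituting into the flow equation gives flow = gain + 10.
So overshoot = 3*gain + 18.
Solve 3*gain + 18 = 15: gain = (15 - 18) / 3 = -1.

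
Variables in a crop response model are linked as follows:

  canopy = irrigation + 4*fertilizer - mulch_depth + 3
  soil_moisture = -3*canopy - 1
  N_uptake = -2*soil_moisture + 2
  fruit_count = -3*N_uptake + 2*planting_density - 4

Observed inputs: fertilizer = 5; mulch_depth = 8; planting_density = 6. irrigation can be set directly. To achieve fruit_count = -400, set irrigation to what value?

Substituting into the canopy equation gives canopy = irrigation + 15.
This gives soil_moisture = -3*irrigation - 46.
Substituting into the N_uptake equation gives N_uptake = 6*irrigation + 94.
So fruit_count = -18*irrigation - 274.
Solve -18*irrigation - 274 = -400: irrigation = (-400 + 274) / -18 = 7.

irrigation = 7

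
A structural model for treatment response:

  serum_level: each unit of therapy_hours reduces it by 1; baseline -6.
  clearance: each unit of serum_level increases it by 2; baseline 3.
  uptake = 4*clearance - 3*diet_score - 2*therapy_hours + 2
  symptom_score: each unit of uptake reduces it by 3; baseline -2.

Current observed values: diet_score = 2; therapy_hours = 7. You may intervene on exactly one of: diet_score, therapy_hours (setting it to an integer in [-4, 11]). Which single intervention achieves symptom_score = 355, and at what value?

Intervening on diet_score: with other inputs at their observed values, symptom_score = 9*diet_score + 310. Solving for 355 gives diet_score = 5, within [-4, 11].
Intervening on therapy_hours: symptom_score = 30*therapy_hours + 118. Reaching 355 requires therapy_hours = 79/10, not an integer.

set diet_score = 5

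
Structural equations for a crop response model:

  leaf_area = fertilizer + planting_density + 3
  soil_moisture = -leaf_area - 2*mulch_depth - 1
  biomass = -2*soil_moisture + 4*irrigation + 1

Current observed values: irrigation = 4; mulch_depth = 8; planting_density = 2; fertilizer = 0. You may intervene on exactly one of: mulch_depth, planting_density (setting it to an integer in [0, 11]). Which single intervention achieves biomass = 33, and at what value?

Intervening on mulch_depth: with other inputs at their observed values, biomass = 4*mulch_depth + 29. Solving for 33 gives mulch_depth = 1, within [0, 11].
Intervening on planting_density: biomass = 2*planting_density + 57. Reaching 33 requires planting_density = -12, outside [0, 11].

set mulch_depth = 1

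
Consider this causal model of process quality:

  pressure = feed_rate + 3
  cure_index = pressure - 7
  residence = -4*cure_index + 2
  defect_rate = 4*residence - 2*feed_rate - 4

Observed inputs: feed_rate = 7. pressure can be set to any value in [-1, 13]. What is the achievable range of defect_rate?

Intervening on pressure fixes its value directly, overriding its dependence on feed_rate.
Substituting into the residence equation gives residence = -4*pressure + 30.
Substituting into the defect_rate equation gives defect_rate = -16*pressure + 102.
Linear in pressure, so extremes are at the endpoints: pressure = -1 gives defect_rate = 118; pressure = 13 gives defect_rate = -106.

-106 to 118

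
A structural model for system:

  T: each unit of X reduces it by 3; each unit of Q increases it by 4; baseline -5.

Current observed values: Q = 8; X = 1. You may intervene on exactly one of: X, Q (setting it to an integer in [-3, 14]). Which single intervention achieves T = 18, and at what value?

set X = 3

Intervening on X: with other inputs at their observed values, T = -3*X + 27. Solving for 18 gives X = 3, within [-3, 14].
Intervening on Q: T = 4*Q - 8. Reaching 18 requires Q = 13/2, not an integer.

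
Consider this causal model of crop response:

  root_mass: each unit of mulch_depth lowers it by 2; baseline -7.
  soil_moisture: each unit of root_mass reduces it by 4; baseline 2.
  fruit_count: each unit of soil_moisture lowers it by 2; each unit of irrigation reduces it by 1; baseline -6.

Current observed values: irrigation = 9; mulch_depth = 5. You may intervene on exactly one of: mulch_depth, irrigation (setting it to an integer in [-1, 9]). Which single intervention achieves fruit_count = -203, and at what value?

set mulch_depth = 8

Intervening on mulch_depth: with other inputs at their observed values, fruit_count = -16*mulch_depth - 75. Solving for -203 gives mulch_depth = 8, within [-1, 9].
Intervening on irrigation: fruit_count = -irrigation - 146. Reaching -203 requires irrigation = 57, outside [-1, 9].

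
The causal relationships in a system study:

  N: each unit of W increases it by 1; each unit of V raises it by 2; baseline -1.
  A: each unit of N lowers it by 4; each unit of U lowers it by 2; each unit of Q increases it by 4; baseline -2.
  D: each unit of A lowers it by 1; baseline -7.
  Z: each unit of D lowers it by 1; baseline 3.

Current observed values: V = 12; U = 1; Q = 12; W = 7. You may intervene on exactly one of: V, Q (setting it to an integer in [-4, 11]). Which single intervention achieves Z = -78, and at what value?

set Q = 9

Intervening on V: Z = -8*V + 30. Reaching -78 requires V = 27/2, not an integer.
Intervening on Q: with other inputs at their observed values, Z = 4*Q - 114. Solving for -78 gives Q = 9, within [-4, 11].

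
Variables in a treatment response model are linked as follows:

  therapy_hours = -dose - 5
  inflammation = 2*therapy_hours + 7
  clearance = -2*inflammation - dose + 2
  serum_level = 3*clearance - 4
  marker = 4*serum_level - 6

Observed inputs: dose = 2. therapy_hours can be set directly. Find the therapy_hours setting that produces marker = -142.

therapy_hours = -1

Intervening on therapy_hours fixes its value directly, overriding its dependence on dose.
Substituting into the clearance equation gives clearance = -4*therapy_hours - 14.
serum_level becomes -12*therapy_hours - 46.
marker becomes -48*therapy_hours - 190.
Solve -48*therapy_hours - 190 = -142: therapy_hours = (-142 + 190) / -48 = -1.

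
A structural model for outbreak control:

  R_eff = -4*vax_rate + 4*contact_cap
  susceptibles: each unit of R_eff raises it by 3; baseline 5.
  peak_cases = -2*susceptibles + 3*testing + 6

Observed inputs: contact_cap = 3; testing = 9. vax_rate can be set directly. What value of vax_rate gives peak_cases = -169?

Substituting into the R_eff equation gives R_eff = -4*vax_rate + 12.
Substituting into the susceptibles equation gives susceptibles = -12*vax_rate + 41.
Substituting into the peak_cases equation gives peak_cases = 24*vax_rate - 49.
Solve 24*vax_rate - 49 = -169: vax_rate = (-169 + 49) / 24 = -5.

vax_rate = -5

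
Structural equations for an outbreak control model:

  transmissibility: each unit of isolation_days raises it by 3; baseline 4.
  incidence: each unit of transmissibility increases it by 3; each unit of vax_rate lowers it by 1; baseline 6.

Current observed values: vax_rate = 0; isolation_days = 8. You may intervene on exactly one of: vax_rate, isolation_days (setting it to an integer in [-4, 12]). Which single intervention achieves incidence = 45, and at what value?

Intervening on vax_rate: incidence = -vax_rate + 90. Reaching 45 requires vax_rate = 45, outside [-4, 12].
Intervening on isolation_days: with other inputs at their observed values, incidence = 9*isolation_days + 18. Solving for 45 gives isolation_days = 3, within [-4, 12].

set isolation_days = 3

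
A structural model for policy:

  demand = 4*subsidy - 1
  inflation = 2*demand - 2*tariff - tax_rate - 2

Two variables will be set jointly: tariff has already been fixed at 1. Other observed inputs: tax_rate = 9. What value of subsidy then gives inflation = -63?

With tariff held at 1:
Substituting into the inflation equation gives inflation = 8*subsidy - 15.
Solve 8*subsidy - 15 = -63: subsidy = (-63 + 15) / 8 = -6.

subsidy = -6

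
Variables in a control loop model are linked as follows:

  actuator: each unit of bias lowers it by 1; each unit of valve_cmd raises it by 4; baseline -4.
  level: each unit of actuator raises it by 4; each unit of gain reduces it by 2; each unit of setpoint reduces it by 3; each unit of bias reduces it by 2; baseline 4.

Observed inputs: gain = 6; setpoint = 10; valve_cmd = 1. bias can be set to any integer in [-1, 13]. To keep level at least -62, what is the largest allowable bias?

bias = 4

Substituting into the actuator equation gives actuator = -bias.
level becomes -6*bias - 38.
Require -6*bias - 38 ≥ -62, so bias ≤ 4.
The largest integer in [-1, 13] satisfying this is 4.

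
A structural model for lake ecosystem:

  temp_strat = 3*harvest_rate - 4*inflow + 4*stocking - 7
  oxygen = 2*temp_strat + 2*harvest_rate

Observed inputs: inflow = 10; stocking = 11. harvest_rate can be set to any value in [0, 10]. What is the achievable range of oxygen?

Substituting into the temp_strat equation gives temp_strat = 3*harvest_rate - 3.
Substituting into the oxygen equation gives oxygen = 8*harvest_rate - 6.
Linear in harvest_rate, so extremes are at the endpoints: harvest_rate = 0 gives oxygen = -6; harvest_rate = 10 gives oxygen = 74.

-6 to 74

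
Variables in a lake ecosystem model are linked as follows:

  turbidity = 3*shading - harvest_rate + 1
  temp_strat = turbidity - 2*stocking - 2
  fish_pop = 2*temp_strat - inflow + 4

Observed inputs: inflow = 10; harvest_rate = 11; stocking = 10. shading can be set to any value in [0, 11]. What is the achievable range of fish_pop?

-70 to -4

Substituting into the turbidity equation gives turbidity = 3*shading - 10.
Substituting into the temp_strat equation gives temp_strat = 3*shading - 32.
Substituting into the fish_pop equation gives fish_pop = 6*shading - 70.
Linear in shading, so extremes are at the endpoints: shading = 0 gives fish_pop = -70; shading = 11 gives fish_pop = -4.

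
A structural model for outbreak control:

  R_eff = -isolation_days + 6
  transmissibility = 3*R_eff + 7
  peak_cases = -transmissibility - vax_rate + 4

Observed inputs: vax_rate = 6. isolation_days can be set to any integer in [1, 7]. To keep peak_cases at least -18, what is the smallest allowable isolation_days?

Substituting into the transmissibility equation gives transmissibility = -3*isolation_days + 25.
Substituting into the peak_cases equation gives peak_cases = 3*isolation_days - 27.
Require 3*isolation_days - 27 ≥ -18, so isolation_days ≥ 3.
The smallest integer in [1, 7] satisfying this is 3.

isolation_days = 3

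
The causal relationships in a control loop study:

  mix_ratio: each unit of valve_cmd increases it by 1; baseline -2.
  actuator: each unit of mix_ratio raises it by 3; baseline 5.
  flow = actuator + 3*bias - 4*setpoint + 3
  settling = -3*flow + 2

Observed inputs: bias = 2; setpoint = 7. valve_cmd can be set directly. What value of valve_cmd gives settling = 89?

valve_cmd = -3

Substituting into the actuator equation gives actuator = 3*valve_cmd - 1.
This gives flow = 3*valve_cmd - 20.
settling becomes -9*valve_cmd + 62.
Solve -9*valve_cmd + 62 = 89: valve_cmd = (89 - 62) / -9 = -3.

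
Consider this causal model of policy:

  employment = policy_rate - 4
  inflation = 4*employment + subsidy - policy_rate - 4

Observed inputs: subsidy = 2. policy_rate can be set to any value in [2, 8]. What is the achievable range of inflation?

-12 to 6

Substituting into the inflation equation gives inflation = 3*policy_rate - 18.
Linear in policy_rate, so extremes are at the endpoints: policy_rate = 2 gives inflation = -12; policy_rate = 8 gives inflation = 6.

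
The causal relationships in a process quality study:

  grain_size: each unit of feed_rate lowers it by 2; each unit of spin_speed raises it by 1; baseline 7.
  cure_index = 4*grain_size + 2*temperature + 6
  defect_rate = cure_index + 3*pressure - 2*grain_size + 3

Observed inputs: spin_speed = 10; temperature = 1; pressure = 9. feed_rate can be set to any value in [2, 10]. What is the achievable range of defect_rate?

32 to 64

Substituting into the grain_size equation gives grain_size = -2*feed_rate + 17.
This gives cure_index = -8*feed_rate + 76.
Substituting into the defect_rate equation gives defect_rate = -4*feed_rate + 72.
Linear in feed_rate, so extremes are at the endpoints: feed_rate = 2 gives defect_rate = 64; feed_rate = 10 gives defect_rate = 32.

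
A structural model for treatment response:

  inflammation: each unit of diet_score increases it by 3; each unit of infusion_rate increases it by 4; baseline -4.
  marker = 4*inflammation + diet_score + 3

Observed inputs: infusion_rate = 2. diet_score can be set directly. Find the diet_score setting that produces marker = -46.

diet_score = -5

Substituting into the inflammation equation gives inflammation = 3*diet_score + 4.
This gives marker = 13*diet_score + 19.
Solve 13*diet_score + 19 = -46: diet_score = (-46 - 19) / 13 = -5.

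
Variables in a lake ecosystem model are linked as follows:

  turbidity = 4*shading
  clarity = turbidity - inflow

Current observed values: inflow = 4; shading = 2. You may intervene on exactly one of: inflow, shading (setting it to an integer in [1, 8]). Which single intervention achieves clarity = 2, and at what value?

Intervening on inflow: with other inputs at their observed values, clarity = -inflow + 8. Solving for 2 gives inflow = 6, within [1, 8].
Intervening on shading: clarity = 4*shading - 4. Reaching 2 requires shading = 3/2, not an integer.

set inflow = 6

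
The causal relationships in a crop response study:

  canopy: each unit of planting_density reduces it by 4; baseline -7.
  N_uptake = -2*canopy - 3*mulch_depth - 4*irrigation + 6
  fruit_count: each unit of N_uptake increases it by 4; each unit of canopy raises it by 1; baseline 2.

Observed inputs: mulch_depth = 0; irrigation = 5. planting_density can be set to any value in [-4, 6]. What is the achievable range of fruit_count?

Substituting into the N_uptake equation gives N_uptake = 8*planting_density.
So fruit_count = 28*planting_density - 5.
Linear in planting_density, so extremes are at the endpoints: planting_density = -4 gives fruit_count = -117; planting_density = 6 gives fruit_count = 163.

-117 to 163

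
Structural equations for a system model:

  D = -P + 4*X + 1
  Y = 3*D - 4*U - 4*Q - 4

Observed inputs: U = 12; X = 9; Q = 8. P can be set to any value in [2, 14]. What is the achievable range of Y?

Substituting into the D equation gives D = -P + 37.
Substituting into the Y equation gives Y = -3*P + 27.
Linear in P, so extremes are at the endpoints: P = 2 gives Y = 21; P = 14 gives Y = -15.

-15 to 21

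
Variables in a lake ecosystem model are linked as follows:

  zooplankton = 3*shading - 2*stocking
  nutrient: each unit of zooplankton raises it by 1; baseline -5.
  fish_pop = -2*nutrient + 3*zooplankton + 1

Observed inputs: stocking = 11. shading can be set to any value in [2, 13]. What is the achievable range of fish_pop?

-5 to 28

Substituting into the zooplankton equation gives zooplankton = 3*shading - 22.
Substituting into the nutrient equation gives nutrient = 3*shading - 27.
Substituting into the fish_pop equation gives fish_pop = 3*shading - 11.
Linear in shading, so extremes are at the endpoints: shading = 2 gives fish_pop = -5; shading = 13 gives fish_pop = 28.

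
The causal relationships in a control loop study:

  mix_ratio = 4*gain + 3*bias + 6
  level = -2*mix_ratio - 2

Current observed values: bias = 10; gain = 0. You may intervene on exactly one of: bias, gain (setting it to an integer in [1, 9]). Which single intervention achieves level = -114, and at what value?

set gain = 5

Intervening on bias: level = -6*bias - 14. Reaching -114 requires bias = 50/3, not an integer.
Intervening on gain: with other inputs at their observed values, level = -8*gain - 74. Solving for -114 gives gain = 5, within [1, 9].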